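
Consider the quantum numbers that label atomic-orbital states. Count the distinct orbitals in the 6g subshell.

9

A subshell has 2ℓ+1 orbitals; with ℓ = 4, that's 9.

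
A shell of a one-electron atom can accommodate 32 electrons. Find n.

n = 4

2n² = 32 ⇒ n² = 16 ⇒ n = 4.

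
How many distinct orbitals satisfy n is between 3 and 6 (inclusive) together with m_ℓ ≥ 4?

Count contributing orbitals for each principal shell:
n=5 → 1; n=6 → 3.
Total orbitals: 1 + 3 = 4.

4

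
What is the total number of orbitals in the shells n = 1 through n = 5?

55

Shell n has n² orbitals: 1²=1 + 2²=4 + 3²=9 + 4²=16 + 5²=25 = 55 orbitals.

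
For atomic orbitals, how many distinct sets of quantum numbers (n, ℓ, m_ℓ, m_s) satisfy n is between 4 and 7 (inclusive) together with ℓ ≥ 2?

Count contributing orbitals for each principal shell:
n=4 → 12; n=5 → 21; n=6 → 32; n=7 → 45.
Orbitals: 12 + 21 + 32 + 45 = 110. Including both spin states (m_s = ±1/2) gives 2 × 110 = 220 states.

220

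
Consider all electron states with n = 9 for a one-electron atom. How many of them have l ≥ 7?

64

Orbitals with l ≥ 7, by l: l=7 → 15; l=8 → 17.
Orbitals: 15 + 17 = 32. Each orbital carries two spin states, so 32 × 2 = 64 states.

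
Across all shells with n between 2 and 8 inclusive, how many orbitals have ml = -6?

Per-shell orbital counts meeting the constraint:
n=7 → 1; n=8 → 2.
Total orbitals: 1 + 2 = 3.

3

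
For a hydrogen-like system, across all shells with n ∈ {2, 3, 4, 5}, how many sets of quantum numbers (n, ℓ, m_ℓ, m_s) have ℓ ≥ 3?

Work shell by shell — for each n, count the (ℓ, m_ℓ) pairs that satisfy ℓ ≥ 3:
n=4 → 7; n=5 → 16.
Orbitals: 7 + 16 = 23. Including both spin states (m_s = ±1/2) gives 2 × 23 = 46 states.

46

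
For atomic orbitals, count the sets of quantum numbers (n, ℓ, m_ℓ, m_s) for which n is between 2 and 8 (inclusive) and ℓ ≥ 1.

Treat each shell separately and count matching orbitals:
n=2 → 3; n=3 → 8; n=4 → 15; n=5 → 24; n=6 → 35; n=7 → 48; n=8 → 63.
Orbitals: 3 + 8 + 15 + 24 + 35 + 48 + 63 = 196. Including both spin states (m_s = ±1/2) gives 2 × 196 = 392 states.

392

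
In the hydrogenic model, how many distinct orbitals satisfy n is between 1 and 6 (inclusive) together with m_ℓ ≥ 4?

4

Treat each shell separately and count matching orbitals:
n=5 → 1; n=6 → 3.
Total orbitals: 1 + 3 = 4.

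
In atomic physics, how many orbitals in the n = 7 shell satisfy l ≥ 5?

24

Go through l = 0, …, 6 (the values permitted for n = 7).
The (l, ml) pairs meeting l ≥ 5 give: l=5 → 11; l=6 → 13.
Total orbitals: 11 + 13 = 24.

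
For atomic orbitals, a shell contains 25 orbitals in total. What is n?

n² = 25 ⇒ n = 5.

n = 5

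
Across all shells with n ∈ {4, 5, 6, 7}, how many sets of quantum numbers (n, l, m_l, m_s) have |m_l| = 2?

Treat each shell separately and count matching orbitals:
n=4 → 4; n=5 → 6; n=6 → 8; n=7 → 10.
Orbitals: 4 + 6 + 8 + 10 = 28. Including both spin states (m_s = ±1/2) gives 2 × 28 = 56 states.

56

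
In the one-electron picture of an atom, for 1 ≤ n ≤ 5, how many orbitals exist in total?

Total orbitals = 1² + 2² + 3² + 4² + 5² = 55.

55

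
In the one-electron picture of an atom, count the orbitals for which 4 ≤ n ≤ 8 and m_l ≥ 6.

For each n in the range, tally the orbitals obeying m_l ≥ 6:
n=7 → 1; n=8 → 3.
Total orbitals: 1 + 3 = 4.

4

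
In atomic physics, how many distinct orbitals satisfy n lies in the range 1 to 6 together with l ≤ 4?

80

Count contributing orbitals for each principal shell:
n=1 → 1; n=2 → 4; n=3 → 9; n=4 → 16; n=5 → 25; n=6 → 25.
Total orbitals: 1 + 4 + 9 + 16 + 25 + 25 = 80.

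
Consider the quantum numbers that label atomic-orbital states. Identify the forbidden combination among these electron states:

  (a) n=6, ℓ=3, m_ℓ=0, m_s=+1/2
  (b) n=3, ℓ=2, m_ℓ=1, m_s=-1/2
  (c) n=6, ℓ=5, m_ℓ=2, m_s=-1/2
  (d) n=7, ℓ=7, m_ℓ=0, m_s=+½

(d) has ℓ = 7 ≥ n = 7, violating 0 ≤ ℓ ≤ n−1.
The remaining sets (a), (b), (c) satisfy all four rules.

(d)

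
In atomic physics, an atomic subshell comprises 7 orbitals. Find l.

l = 3

2l+1 = 7 gives l = 3.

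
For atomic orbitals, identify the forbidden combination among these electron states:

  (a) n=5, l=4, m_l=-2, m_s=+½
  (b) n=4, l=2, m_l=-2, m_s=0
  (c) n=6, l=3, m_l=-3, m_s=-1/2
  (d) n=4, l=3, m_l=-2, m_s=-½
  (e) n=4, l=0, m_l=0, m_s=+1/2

(b) has m_s = 0, but an electron's spin must be ±1/2.
The remaining sets (a), (c), (d), (e) satisfy all four rules.

(b)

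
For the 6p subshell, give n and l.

n = 6, l = 1

The leading integer gives n = 6; the letter 'p' means l = 1.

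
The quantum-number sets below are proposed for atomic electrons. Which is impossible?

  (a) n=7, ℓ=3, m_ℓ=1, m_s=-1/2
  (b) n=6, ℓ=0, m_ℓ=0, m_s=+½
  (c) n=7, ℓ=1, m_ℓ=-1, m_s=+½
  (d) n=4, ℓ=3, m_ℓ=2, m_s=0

(d) has m_s = 0, but an electron's spin must be ±1/2.
The remaining sets (a), (b), (c) satisfy all four rules.

(d)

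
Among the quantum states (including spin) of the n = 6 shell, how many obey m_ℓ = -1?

The n = 6 shell has ℓ = 0 through 5; check each.
The (ℓ, m_ℓ) pairs meeting m_ℓ = -1 give: ℓ=1 → 1; ℓ=2 → 1; ℓ=3 → 1; ℓ=4 → 1; ℓ=5 → 1.
Orbitals: 1 + 1 + 1 + 1 + 1 = 5. Each orbital carries two spin states, so 5 × 2 = 10 states.

10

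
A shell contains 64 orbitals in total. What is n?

n² = 64 ⇒ n = 8.

n = 8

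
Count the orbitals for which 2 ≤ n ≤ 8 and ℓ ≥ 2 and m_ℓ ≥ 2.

56

Count contributing orbitals for each principal shell:
n=3 → 1; n=4 → 3; n=5 → 6; n=6 → 10; n=7 → 15; n=8 → 21.
Total orbitals: 1 + 3 + 6 + 10 + 15 + 21 = 56.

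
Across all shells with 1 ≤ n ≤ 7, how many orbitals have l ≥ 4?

Treat each shell separately and count matching orbitals:
n=5 → 9; n=6 → 20; n=7 → 33.
Total orbitals: 9 + 20 + 33 = 62.

62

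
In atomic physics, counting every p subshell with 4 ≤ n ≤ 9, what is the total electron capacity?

A p subshell (ℓ = 1) exists for every n ≥ 2, so shells n = 4, 5, 6, 7, 8, 9 each contribute one — 6 subshells.
Since each p subshell holds 2(2·1+1) = 6 electrons, the total is 6 × 6 = 36.

36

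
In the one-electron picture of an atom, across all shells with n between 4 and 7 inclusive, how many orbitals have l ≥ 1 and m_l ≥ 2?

Per-shell orbital counts meeting the constraint:
n=4 → 3; n=5 → 6; n=6 → 10; n=7 → 15.
Total orbitals: 3 + 6 + 10 + 15 = 34.

34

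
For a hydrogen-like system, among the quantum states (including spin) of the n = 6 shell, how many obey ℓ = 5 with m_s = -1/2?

For n = 6, ℓ ranges over 0 … 5.
Per ℓ-value: ℓ=5 → 11.
Orbitals: 11. With m_s fixed to a single value there is one state per orbital, giving 11 states.

11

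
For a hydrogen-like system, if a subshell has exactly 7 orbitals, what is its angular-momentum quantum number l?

2l+1 = 7 gives l = 3.

l = 3 (f)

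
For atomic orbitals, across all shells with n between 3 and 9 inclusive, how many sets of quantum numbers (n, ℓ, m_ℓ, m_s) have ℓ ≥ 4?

350

Treat each shell separately and count matching orbitals:
n=5 → 9; n=6 → 20; n=7 → 33; n=8 → 48; n=9 → 65.
Orbitals: 9 + 20 + 33 + 48 + 65 = 175. Including both spin states (m_s = ±1/2) gives 2 × 175 = 350 states.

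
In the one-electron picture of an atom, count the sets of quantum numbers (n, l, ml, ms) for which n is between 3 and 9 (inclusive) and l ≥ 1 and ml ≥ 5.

Work shell by shell — for each n, count the (l, ml) pairs that satisfy l ≥ 1 and ml ≥ 5:
n=6 → 1; n=7 → 3; n=8 → 6; n=9 → 10.
Orbitals: 1 + 3 + 6 + 10 = 20. Including both spin states (ms = ±1/2) gives 2 × 20 = 40 states.

40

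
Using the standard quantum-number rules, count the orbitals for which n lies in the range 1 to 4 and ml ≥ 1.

Count contributing orbitals for each principal shell:
n=2 → 1; n=3 → 3; n=4 → 6.
Total orbitals: 1 + 3 + 6 = 10.

10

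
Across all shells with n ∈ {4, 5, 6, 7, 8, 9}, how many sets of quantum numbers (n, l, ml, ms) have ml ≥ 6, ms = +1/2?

10

For each n in the range, tally the orbitals obeying ml ≥ 6:
n=7 → 1; n=8 → 3; n=9 → 6.
Orbitals: 1 + 3 + 6 = 10. With ms fixed to +1/2 there is one state per orbital, so 10 states.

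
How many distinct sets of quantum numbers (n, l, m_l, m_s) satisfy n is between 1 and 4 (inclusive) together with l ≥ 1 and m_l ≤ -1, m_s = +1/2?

Treat each shell separately and count matching orbitals:
n=2 → 1; n=3 → 3; n=4 → 6.
Orbitals: 1 + 3 + 6 = 10. With m_s fixed to +1/2 there is one state per orbital, so 10 states.

10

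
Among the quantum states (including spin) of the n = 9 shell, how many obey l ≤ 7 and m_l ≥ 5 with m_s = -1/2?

Go through l = 0, …, 8 (the values permitted for n = 9).
Orbitals with l ≤ 7 and m_l ≥ 5, by l: l=5 → 1; l=6 → 2; l=7 → 3.
Orbitals: 1 + 2 + 3 = 6. With m_s fixed to a single value there is one state per orbital, giving 6 states.

6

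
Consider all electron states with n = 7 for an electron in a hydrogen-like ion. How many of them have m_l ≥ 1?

Contributions: l=1 → 1; l=2 → 2; l=3 → 3; l=4 → 4; l=5 → 5; l=6 → 6.
Orbitals: 1 + 2 + 3 + 4 + 5 + 6 = 21. Each orbital carries two spin states, so 21 × 2 = 42 states.

42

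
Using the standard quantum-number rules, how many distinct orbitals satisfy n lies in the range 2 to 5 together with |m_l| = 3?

6

Treat each shell separately and count matching orbitals:
n=4 → 2; n=5 → 4.
Total orbitals: 2 + 4 = 6.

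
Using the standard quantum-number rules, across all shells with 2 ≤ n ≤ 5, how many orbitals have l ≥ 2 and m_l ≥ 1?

16

Work shell by shell — for each n, count the (l, m_l) pairs that satisfy l ≥ 2 and m_l ≥ 1:
n=3 → 2; n=4 → 5; n=5 → 9.
Total orbitals: 2 + 5 + 9 = 16.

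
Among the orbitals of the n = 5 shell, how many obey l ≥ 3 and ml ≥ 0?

9

The (l, ml) pairs meeting l ≥ 3 and ml ≥ 0 give: l=3 → 4; l=4 → 5.
Total orbitals: 4 + 5 = 9.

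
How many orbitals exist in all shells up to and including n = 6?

Total orbitals = 1² + 2² + 3² + 4² + 5² + 6² = 91.

91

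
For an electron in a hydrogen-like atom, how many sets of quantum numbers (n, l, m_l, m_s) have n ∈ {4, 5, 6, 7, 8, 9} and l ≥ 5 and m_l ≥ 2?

Count contributing orbitals for each principal shell:
n=6 → 4; n=7 → 9; n=8 → 15; n=9 → 22.
Orbitals: 4 + 9 + 15 + 22 = 50. Including both spin states (m_s = ±1/2) gives 2 × 50 = 100 states.

100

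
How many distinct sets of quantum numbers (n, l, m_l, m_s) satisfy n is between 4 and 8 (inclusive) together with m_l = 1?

Per-shell orbital counts meeting the constraint:
n=4 → 3; n=5 → 4; n=6 → 5; n=7 → 6; n=8 → 7.
Orbitals: 3 + 4 + 5 + 6 + 7 = 25. Including both spin states (m_s = ±1/2) gives 2 × 25 = 50 states.

50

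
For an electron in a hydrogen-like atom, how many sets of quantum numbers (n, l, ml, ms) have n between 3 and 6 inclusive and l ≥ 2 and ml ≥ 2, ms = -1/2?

20

Count contributing orbitals for each principal shell:
n=3 → 1; n=4 → 3; n=5 → 6; n=6 → 10.
Orbitals: 1 + 3 + 6 + 10 = 20. With ms fixed to -1/2 there is one state per orbital, so 20 states.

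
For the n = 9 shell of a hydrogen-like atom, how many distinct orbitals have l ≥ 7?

32

With n = 9 the allowed l are 0, 1, …, 8.
Per l-value: l=7 → 15; l=8 → 17.
Total orbitals: 15 + 17 = 32.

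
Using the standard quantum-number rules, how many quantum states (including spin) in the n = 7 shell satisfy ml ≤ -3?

The n = 7 shell has l = 0 through 6; check each.
Contributions: l=3 → 1; l=4 → 2; l=5 → 3; l=6 → 4.
Orbitals: 1 + 2 + 3 + 4 = 10. Each orbital carries two spin states, so 10 × 2 = 20 states.

20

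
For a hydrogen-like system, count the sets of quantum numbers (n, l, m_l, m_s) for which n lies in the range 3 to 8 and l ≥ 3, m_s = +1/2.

145

Treat each shell separately and count matching orbitals:
n=4 → 7; n=5 → 16; n=6 → 27; n=7 → 40; n=8 → 55.
Orbitals: 7 + 16 + 27 + 40 + 55 = 145. With m_s fixed to +1/2 there is one state per orbital, so 145 states.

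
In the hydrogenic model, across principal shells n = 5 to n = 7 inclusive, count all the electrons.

Shell n has n² orbitals: 5²=25 + 6²=36 + 7²=49 = 110 orbitals.
Two spin states per orbital: 2 × 110 = 220 electrons.

220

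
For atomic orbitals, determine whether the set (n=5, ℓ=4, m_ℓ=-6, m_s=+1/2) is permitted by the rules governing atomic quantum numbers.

The magnetic quantum number must satisfy −ℓ ≤ m_ℓ ≤ ℓ. With ℓ = 4, m_ℓ can only be -4, -3, -2, -1, 0, 1, 2, 3, 4, so m_ℓ = -6 is forbidden.

No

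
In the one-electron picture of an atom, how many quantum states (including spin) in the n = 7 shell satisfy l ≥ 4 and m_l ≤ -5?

For n = 7, l ranges over 0 … 6.
The (l, m_l) pairs meeting l ≥ 4 and m_l ≤ -5 give: l=5 → 1; l=6 → 2.
Orbitals: 1 + 2 = 3. Each orbital carries two spin states, so 3 × 2 = 6 states.

6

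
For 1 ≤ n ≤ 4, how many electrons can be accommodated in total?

Total orbitals = 1² + 2² + 3² + 4² = 30. Doubling for spin gives 60 electrons.

60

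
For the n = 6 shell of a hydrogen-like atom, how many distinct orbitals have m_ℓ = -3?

The n = 6 shell has ℓ = 0 through 5; check each.
Per ℓ-value: ℓ=3 → 1; ℓ=4 → 1; ℓ=5 → 1.
Total orbitals: 1 + 1 + 1 = 3.

3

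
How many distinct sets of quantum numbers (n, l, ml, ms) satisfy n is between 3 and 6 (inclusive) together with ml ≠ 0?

136

Go shell by shell, enumerating (l, ml) with ml ≠ 0:
n=3 → 6; n=4 → 12; n=5 → 20; n=6 → 30.
Orbitals: 6 + 12 + 20 + 30 = 68. Including both spin states (ms = ±1/2) gives 2 × 68 = 136 states.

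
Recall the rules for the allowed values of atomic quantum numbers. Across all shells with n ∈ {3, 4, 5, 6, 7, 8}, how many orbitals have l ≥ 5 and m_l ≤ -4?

16

Treat each shell separately and count matching orbitals:
n=6 → 2; n=7 → 5; n=8 → 9.
Total orbitals: 2 + 5 + 9 = 16.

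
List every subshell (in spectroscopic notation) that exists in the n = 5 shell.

5s, 5p, 5d, 5f, 5g

For n = 5, ℓ runs from 0 to 4. In spectroscopic notation ℓ = 0,1,2,… ↔ s,p,d,f,g,h,i, so the subshells are 5s, 5p, 5d, 5f, 5g.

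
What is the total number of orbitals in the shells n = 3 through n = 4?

25

Shell n has n² orbitals: 3²=9 + 4²=16 = 25 orbitals.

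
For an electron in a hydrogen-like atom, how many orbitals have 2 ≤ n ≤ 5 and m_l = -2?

6

Work shell by shell — for each n, count the (l, m_l) pairs that satisfy m_l = -2:
n=3 → 1; n=4 → 2; n=5 → 3.
Total orbitals: 1 + 2 + 3 = 6.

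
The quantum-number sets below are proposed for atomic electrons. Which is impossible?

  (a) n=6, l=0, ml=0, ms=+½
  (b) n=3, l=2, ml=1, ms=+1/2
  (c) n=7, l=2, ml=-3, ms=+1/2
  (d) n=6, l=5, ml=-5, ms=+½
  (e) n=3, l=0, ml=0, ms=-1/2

(c) has |ml| = 3 > l = 2, violating −l ≤ ml ≤ l.
The remaining sets (a), (b), (d), (e) satisfy all four rules.

(c)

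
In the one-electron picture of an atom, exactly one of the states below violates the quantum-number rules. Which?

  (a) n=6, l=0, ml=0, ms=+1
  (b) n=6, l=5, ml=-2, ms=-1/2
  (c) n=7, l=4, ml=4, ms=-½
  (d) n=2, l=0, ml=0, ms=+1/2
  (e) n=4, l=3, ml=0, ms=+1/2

(a)

(a) has ms = +1, but an electron's spin must be ±1/2.
The remaining sets (b), (c), (d), (e) satisfy all four rules.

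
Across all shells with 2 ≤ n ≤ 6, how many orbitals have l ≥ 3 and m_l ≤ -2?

Work shell by shell — for each n, count the (l, m_l) pairs that satisfy l ≥ 3 and m_l ≤ -2:
n=4 → 2; n=5 → 5; n=6 → 9.
Total orbitals: 2 + 5 + 9 = 16.

16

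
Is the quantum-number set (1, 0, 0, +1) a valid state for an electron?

No

The spin quantum number for an electron can only be m_s = +1/2 or −1/2; m_s = +1 is not one of those.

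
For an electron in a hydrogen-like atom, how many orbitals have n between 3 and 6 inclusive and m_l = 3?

Work shell by shell — for each n, count the (l, m_l) pairs that satisfy m_l = 3:
n=4 → 1; n=5 → 2; n=6 → 3.
Total orbitals: 1 + 2 + 3 = 6.

6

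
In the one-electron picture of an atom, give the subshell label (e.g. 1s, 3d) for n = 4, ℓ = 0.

4s

ℓ = 0 corresponds to the letter 's', so the subshell is 4s.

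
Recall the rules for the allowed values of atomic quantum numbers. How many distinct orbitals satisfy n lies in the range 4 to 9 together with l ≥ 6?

86

Work shell by shell — for each n, count the (l, ml) pairs that satisfy l ≥ 6:
n=7 → 13; n=8 → 28; n=9 → 45.
Total orbitals: 13 + 28 + 45 = 86.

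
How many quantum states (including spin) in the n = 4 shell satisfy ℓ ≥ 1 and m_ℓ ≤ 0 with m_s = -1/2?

9

Go through ℓ = 0, …, 3 (the values permitted for n = 4).
The (ℓ, m_ℓ) pairs meeting ℓ ≥ 1 and m_ℓ ≤ 0 give: ℓ=1 → 2; ℓ=2 → 3; ℓ=3 → 4.
Orbitals: 2 + 3 + 4 = 9. With m_s fixed to a single value there is one state per orbital, giving 9 states.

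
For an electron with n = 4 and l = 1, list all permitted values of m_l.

m_l takes every integer from −l to +l. With l = 1 that gives the 3 values -1, 0, 1.

-1, 0, 1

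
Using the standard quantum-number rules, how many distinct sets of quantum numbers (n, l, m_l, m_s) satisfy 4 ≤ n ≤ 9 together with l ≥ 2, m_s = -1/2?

Treat each shell separately and count matching orbitals:
n=4 → 12; n=5 → 21; n=6 → 32; n=7 → 45; n=8 → 60; n=9 → 77.
Orbitals: 12 + 21 + 32 + 45 + 60 + 77 = 247. With m_s fixed to -1/2 there is one state per orbital, so 247 states.

247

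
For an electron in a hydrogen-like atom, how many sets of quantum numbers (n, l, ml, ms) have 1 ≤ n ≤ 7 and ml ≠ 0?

224

Go shell by shell, enumerating (l, ml) with ml ≠ 0:
n=2 → 2; n=3 → 6; n=4 → 12; n=5 → 20; n=6 → 30; n=7 → 42.
Orbitals: 2 + 6 + 12 + 20 + 30 + 42 = 112. Including both spin states (ms = ±1/2) gives 2 × 112 = 224 states.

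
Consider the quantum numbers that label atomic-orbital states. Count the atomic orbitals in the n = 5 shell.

25

The n = 5 shell contains n² = 5² = 25 orbitals.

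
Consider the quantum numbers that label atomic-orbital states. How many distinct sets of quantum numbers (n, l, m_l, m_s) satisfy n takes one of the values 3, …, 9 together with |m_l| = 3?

Treat each shell separately and count matching orbitals:
n=4 → 2; n=5 → 4; n=6 → 6; n=7 → 8; n=8 → 10; n=9 → 12.
Orbitals: 2 + 4 + 6 + 8 + 10 + 12 = 42. Including both spin states (m_s = ±1/2) gives 2 × 42 = 84 states.

84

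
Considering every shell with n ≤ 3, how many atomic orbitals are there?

14

Total orbitals = 1² + 2² + 3² = 14.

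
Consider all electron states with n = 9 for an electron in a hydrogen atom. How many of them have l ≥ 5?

Orbitals with l ≥ 5, by l: l=5 → 11; l=6 → 13; l=7 → 15; l=8 → 17.
Orbitals: 11 + 13 + 15 + 17 = 56. Each orbital carries two spin states, so 56 × 2 = 112 states.

112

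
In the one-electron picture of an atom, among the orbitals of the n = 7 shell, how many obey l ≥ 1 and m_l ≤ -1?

Per l-value: l=1 → 1; l=2 → 2; l=3 → 3; l=4 → 4; l=5 → 5; l=6 → 6.
Total orbitals: 1 + 2 + 3 + 4 + 5 + 6 = 21.

21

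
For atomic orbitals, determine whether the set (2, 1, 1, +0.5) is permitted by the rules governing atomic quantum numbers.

n = 2 is a positive integer. l = 1 satisfies 0 ≤ l ≤ n−1 = 1. ml = 1 lies in the range −l … +l (here −1 … 1). ms = +1/2 is one of ±1/2.
All four constraints are satisfied.

Allowed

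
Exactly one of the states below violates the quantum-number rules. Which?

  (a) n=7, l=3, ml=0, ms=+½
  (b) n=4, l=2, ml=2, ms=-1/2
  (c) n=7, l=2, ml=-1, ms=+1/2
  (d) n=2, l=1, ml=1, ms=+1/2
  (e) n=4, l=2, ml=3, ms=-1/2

(e)

(e) has |ml| = 3 > l = 2, violating −l ≤ ml ≤ l.
The remaining sets (a), (b), (c), (d) satisfy all four rules.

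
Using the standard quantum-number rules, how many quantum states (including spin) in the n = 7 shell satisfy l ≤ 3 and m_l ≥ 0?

20

Go through l = 0, …, 6 (the values permitted for n = 7).
The (l, m_l) pairs meeting l ≤ 3 and m_l ≥ 0 give: l=0 → 1; l=1 → 2; l=2 → 3; l=3 → 4.
Orbitals: 1 + 2 + 3 + 4 = 10. Each orbital carries two spin states, so 10 × 2 = 20 states.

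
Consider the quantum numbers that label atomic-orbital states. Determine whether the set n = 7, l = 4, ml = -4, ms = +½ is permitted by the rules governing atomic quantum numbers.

Yes

n = 7 is a positive integer. l = 4 satisfies 0 ≤ l ≤ n−1 = 6. ml = -4 lies in the range −l … +l (here −4 … 4). ms = +1/2 is one of ±1/2.
All four constraints are satisfied.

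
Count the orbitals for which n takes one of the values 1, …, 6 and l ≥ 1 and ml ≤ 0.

50

Count contributing orbitals for each principal shell:
n=2 → 2; n=3 → 5; n=4 → 9; n=5 → 14; n=6 → 20.
Total orbitals: 2 + 5 + 9 + 14 + 20 = 50.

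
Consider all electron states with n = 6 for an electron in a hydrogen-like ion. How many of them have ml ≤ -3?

For n = 6, l ranges over 0 … 5.
Per l-value: l=3 → 1; l=4 → 2; l=5 → 3.
Orbitals: 1 + 2 + 3 = 6. Each orbital carries two spin states, so 6 × 2 = 12 states.

12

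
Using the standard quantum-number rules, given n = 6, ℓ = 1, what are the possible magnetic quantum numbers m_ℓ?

m_ℓ takes every integer from −ℓ to +ℓ. With ℓ = 1 that gives the 3 values -1, 0, 1.

-1, 0, 1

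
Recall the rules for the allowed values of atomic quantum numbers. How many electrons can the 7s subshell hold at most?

2

A subshell with ℓ = 0 has 2ℓ+1 = 1 orbital, each holding 2 electrons (spin ±1/2), so 1 × 2 = 2.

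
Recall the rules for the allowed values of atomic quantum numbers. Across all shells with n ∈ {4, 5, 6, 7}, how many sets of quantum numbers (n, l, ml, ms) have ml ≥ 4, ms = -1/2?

10

Count contributing orbitals for each principal shell:
n=5 → 1; n=6 → 3; n=7 → 6.
Orbitals: 1 + 3 + 6 = 10. With ms fixed to -1/2 there is one state per orbital, so 10 states.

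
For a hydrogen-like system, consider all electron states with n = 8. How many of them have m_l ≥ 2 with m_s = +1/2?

Per l-value: l=2 → 1; l=3 → 2; l=4 → 3; l=5 → 4; l=6 → 5; l=7 → 6.
Orbitals: 1 + 2 + 3 + 4 + 5 + 6 = 21. With m_s fixed to a single value there is one state per orbital, giving 21 states.

21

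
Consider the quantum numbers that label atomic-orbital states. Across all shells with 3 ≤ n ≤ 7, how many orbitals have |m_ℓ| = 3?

20

Treat each shell separately and count matching orbitals:
n=4 → 2; n=5 → 4; n=6 → 6; n=7 → 8.
Total orbitals: 2 + 4 + 6 + 8 = 20.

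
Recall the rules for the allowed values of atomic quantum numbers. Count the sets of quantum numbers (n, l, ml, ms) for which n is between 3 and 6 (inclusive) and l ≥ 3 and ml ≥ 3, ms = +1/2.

Treat each shell separately and count matching orbitals:
n=4 → 1; n=5 → 3; n=6 → 6.
Orbitals: 1 + 3 + 6 = 10. With ms fixed to +1/2 there is one state per orbital, so 10 states.

10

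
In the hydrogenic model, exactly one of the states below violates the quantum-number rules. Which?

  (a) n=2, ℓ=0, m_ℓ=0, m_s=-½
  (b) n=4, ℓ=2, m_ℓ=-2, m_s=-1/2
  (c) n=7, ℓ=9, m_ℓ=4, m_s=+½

(c) has ℓ = 9 ≥ n = 7, violating 0 ≤ ℓ ≤ n−1.
The remaining sets (a), (b) satisfy all four rules.

(c)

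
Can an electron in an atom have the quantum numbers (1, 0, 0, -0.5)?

Allowed

n = 1 is a positive integer. ℓ = 0 satisfies 0 ≤ ℓ ≤ n−1 = 0. m_ℓ = 0 lies in the range −ℓ … +ℓ (here 0). m_s = -1/2 is one of ±1/2.
All four constraints are satisfied.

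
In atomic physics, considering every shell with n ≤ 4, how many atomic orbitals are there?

Total orbitals = 1² + 2² + 3² + 4² = 30.

30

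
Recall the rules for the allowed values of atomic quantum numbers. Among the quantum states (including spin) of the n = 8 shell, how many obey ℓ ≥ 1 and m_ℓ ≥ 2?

42

The n = 8 shell has ℓ = 0 through 7; check each.
Orbitals with ℓ ≥ 1 and m_ℓ ≥ 2, by ℓ: ℓ=2 → 1; ℓ=3 → 2; ℓ=4 → 3; ℓ=5 → 4; ℓ=6 → 5; ℓ=7 → 6.
Orbitals: 1 + 2 + 3 + 4 + 5 + 6 = 21. Each orbital carries two spin states, so 21 × 2 = 42 states.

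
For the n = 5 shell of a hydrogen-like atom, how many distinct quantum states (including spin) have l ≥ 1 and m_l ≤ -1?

20

For n = 5, l ranges over 0 … 4.
Orbitals with l ≥ 1 and m_l ≤ -1, by l: l=1 → 1; l=2 → 2; l=3 → 3; l=4 → 4.
Orbitals: 1 + 2 + 3 + 4 = 10. Each orbital carries two spin states, so 10 × 2 = 20 states.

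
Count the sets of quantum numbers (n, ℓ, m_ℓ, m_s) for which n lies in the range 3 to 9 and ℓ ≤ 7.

526

Treat each shell separately and count matching orbitals:
n=3 → 9; n=4 → 16; n=5 → 25; n=6 → 36; n=7 → 49; n=8 → 64; n=9 → 64.
Orbitals: 9 + 16 + 25 + 36 + 49 + 64 + 64 = 263. Including both spin states (m_s = ±1/2) gives 2 × 263 = 526 states.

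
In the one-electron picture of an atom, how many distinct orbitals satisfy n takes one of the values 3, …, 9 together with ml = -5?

10

Count contributing orbitals for each principal shell:
n=6 → 1; n=7 → 2; n=8 → 3; n=9 → 4.
Total orbitals: 1 + 2 + 3 + 4 = 10.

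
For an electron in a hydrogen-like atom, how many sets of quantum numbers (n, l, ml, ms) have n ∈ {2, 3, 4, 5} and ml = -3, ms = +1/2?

Go shell by shell, enumerating (l, ml) with ml = -3:
n=4 → 1; n=5 → 2.
Orbitals: 1 + 2 = 3. With ms fixed to +1/2 there is one state per orbital, so 3 states.

3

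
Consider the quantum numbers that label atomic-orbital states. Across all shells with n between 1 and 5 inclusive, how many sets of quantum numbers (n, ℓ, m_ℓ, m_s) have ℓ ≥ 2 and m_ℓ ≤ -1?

Work shell by shell — for each n, count the (ℓ, m_ℓ) pairs that satisfy ℓ ≥ 2 and m_ℓ ≤ -1:
n=3 → 2; n=4 → 5; n=5 → 9.
Orbitals: 2 + 5 + 9 = 16. Including both spin states (m_s = ±1/2) gives 2 × 16 = 32 states.

32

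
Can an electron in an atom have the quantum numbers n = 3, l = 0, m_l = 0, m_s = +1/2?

n = 3 is a positive integer. l = 0 satisfies 0 ≤ l ≤ n−1 = 2. m_l = 0 lies in the range −l … +l (here 0). m_s = +1/2 is one of ±1/2.
All four constraints are satisfied.

Valid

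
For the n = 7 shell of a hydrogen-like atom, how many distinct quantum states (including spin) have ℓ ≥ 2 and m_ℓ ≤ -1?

The n = 7 shell has ℓ = 0 through 6; check each.
Contributions: ℓ=2 → 2; ℓ=3 → 3; ℓ=4 → 4; ℓ=5 → 5; ℓ=6 → 6.
Orbitals: 2 + 3 + 4 + 5 + 6 = 20. Each orbital carries two spin states, so 20 × 2 = 40 states.

40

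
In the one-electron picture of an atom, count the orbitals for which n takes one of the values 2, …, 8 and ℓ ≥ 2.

Treat each shell separately and count matching orbitals:
n=3 → 5; n=4 → 12; n=5 → 21; n=6 → 32; n=7 → 45; n=8 → 60.
Total orbitals: 5 + 12 + 21 + 32 + 45 + 60 = 175.

175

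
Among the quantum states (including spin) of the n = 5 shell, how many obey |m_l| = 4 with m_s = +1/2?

The n = 5 shell has l = 0 through 4; check each.
The (l, m_l) pairs meeting |m_l| = 4 give: l=4 → 2.
Orbitals: 2. With m_s fixed to a single value there is one state per orbital, giving 2 states.

2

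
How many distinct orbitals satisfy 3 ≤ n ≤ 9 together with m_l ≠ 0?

Count contributing orbitals for each principal shell:
n=3 → 6; n=4 → 12; n=5 → 20; n=6 → 30; n=7 → 42; n=8 → 56; n=9 → 72.
Total orbitals: 6 + 12 + 20 + 30 + 42 + 56 + 72 = 238.

238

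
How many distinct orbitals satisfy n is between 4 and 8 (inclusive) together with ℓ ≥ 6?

41

Treat each shell separately and count matching orbitals:
n=7 → 13; n=8 → 28.
Total orbitals: 13 + 28 = 41.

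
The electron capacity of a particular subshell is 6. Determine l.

2(2l+1) = 6 ⇒ 2l+1 = 3 ⇒ l = 1.

l = 1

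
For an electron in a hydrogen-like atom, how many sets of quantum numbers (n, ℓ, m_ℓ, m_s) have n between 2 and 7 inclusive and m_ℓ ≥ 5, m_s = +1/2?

4

Work shell by shell — for each n, count the (ℓ, m_ℓ) pairs that satisfy m_ℓ ≥ 5:
n=6 → 1; n=7 → 3.
Orbitals: 1 + 3 = 4. With m_s fixed to +1/2 there is one state per orbital, so 4 states.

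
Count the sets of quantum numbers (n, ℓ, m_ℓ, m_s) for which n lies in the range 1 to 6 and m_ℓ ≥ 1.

Work shell by shell — for each n, count the (ℓ, m_ℓ) pairs that satisfy m_ℓ ≥ 1:
n=2 → 1; n=3 → 3; n=4 → 6; n=5 → 10; n=6 → 15.
Orbitals: 1 + 3 + 6 + 10 + 15 = 35. Including both spin states (m_s = ±1/2) gives 2 × 35 = 70 states.

70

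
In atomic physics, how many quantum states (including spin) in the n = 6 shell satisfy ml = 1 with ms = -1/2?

5

Go through l = 0, …, 5 (the values permitted for n = 6).
Contributions: l=1 → 1; l=2 → 1; l=3 → 1; l=4 → 1; l=5 → 1.
Orbitals: 1 + 1 + 1 + 1 + 1 = 5. With ms fixed to a single value there is one state per orbital, giving 5 states.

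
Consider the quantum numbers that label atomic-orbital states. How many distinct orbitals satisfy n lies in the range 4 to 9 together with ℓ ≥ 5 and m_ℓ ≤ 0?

70

Work shell by shell — for each n, count the (ℓ, m_ℓ) pairs that satisfy ℓ ≥ 5 and m_ℓ ≤ 0:
n=6 → 6; n=7 → 13; n=8 → 21; n=9 → 30.
Total orbitals: 6 + 13 + 21 + 30 = 70.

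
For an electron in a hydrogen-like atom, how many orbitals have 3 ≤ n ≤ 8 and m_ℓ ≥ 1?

Go shell by shell, enumerating (ℓ, m_ℓ) with m_ℓ ≥ 1:
n=3 → 3; n=4 → 6; n=5 → 10; n=6 → 15; n=7 → 21; n=8 → 28.
Total orbitals: 3 + 6 + 10 + 15 + 21 + 28 = 83.

83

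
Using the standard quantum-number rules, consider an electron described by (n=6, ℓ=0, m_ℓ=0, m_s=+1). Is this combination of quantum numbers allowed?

The spin quantum number for an electron can only be m_s = +1/2 or −1/2; m_s = +1 is not one of those.

Invalid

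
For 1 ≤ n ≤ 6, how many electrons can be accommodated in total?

182

Total orbitals = 1² + 2² + 3² + 4² + 5² + 6² = 91. Doubling for spin gives 182 electrons.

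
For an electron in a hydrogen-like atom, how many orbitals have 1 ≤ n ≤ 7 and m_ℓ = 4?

Count contributing orbitals for each principal shell:
n=5 → 1; n=6 → 2; n=7 → 3.
Total orbitals: 1 + 2 + 3 = 6.

6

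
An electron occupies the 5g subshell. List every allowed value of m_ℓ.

The 5g subshell has ℓ = 4, and m_ℓ takes every integer from −ℓ to +ℓ. With ℓ = 4 that gives the 9 values -4, -3, -2, -1, 0, 1, 2, 3, 4.

-4, -3, -2, -1, 0, 1, 2, 3, 4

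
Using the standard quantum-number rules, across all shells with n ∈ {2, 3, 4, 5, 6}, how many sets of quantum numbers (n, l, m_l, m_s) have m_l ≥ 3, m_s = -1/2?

Count contributing orbitals for each principal shell:
n=4 → 1; n=5 → 3; n=6 → 6.
Orbitals: 1 + 3 + 6 = 10. With m_s fixed to -1/2 there is one state per orbital, so 10 states.

10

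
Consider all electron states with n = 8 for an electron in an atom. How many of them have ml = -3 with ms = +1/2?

5

For n = 8, l ranges over 0 … 7.
Orbitals with ml = -3, by l: l=3 → 1; l=4 → 1; l=5 → 1; l=6 → 1; l=7 → 1.
Orbitals: 1 + 1 + 1 + 1 + 1 = 5. With ms fixed to a single value there is one state per orbital, giving 5 states.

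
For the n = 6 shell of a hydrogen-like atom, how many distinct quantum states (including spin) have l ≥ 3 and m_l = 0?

6

Go through l = 0, …, 5 (the values permitted for n = 6).
Per l-value: l=3 → 1; l=4 → 1; l=5 → 1.
Orbitals: 1 + 1 + 1 = 3. Each orbital carries two spin states, so 3 × 2 = 6 states.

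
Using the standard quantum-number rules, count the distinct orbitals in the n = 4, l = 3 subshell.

7

A subshell has 2l+1 orbitals; with l = 3, that's 7.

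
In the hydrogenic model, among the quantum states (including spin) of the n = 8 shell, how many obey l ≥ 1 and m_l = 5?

6

For n = 8, l ranges over 0 … 7.
The (l, m_l) pairs meeting l ≥ 1 and m_l = 5 give: l=5 → 1; l=6 → 1; l=7 → 1.
Orbitals: 1 + 1 + 1 = 3. Each orbital carries two spin states, so 3 × 2 = 6 states.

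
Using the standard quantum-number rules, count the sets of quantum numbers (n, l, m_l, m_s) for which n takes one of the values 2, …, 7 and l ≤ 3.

154

Treat each shell separately and count matching orbitals:
n=2 → 4; n=3 → 9; n=4 → 16; n=5 → 16; n=6 → 16; n=7 → 16.
Orbitals: 4 + 9 + 16 + 16 + 16 + 16 = 77. Including both spin states (m_s = ±1/2) gives 2 × 77 = 154 states.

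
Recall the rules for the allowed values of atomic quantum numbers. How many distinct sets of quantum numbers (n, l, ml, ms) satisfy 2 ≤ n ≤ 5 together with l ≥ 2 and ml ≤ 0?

Per-shell orbital counts meeting the constraint:
n=3 → 3; n=4 → 7; n=5 → 12.
Orbitals: 3 + 7 + 12 = 22. Including both spin states (ms = ±1/2) gives 2 × 22 = 44 states.

44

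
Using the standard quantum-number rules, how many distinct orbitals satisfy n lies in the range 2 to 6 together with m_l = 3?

6

Work shell by shell — for each n, count the (l, m_l) pairs that satisfy m_l = 3:
n=4 → 1; n=5 → 2; n=6 → 3.
Total orbitals: 1 + 2 + 3 = 6.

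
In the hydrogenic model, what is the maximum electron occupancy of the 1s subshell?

2

A subshell with l = 0 has 2l+1 = 1 orbital, each holding 2 electrons (spin ±1/2), so 1 × 2 = 2.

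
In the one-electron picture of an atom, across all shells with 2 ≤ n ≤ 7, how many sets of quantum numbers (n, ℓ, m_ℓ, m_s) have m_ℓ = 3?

Treat each shell separately and count matching orbitals:
n=4 → 1; n=5 → 2; n=6 → 3; n=7 → 4.
Orbitals: 1 + 2 + 3 + 4 = 10. Including both spin states (m_s = ±1/2) gives 2 × 10 = 20 states.

20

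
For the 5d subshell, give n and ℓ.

n = 5, ℓ = 2

The leading integer gives n = 5; the letter 'd' means ℓ = 2.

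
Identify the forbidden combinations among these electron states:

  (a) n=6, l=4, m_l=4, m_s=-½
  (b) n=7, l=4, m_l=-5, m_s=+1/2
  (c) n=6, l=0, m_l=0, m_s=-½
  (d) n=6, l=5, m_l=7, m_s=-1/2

(b) and (d)

(b) has |m_l| = 5 > l = 4, violating −l ≤ m_l ≤ l.
(d) has |m_l| = 7 > l = 5, violating −l ≤ m_l ≤ l.
The remaining sets (a), (c) satisfy all four rules.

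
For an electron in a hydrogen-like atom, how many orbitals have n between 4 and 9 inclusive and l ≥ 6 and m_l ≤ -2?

34

Per-shell orbital counts meeting the constraint:
n=7 → 5; n=8 → 11; n=9 → 18.
Total orbitals: 5 + 11 + 18 = 34.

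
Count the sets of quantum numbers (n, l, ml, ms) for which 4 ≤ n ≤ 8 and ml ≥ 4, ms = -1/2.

20

Treat each shell separately and count matching orbitals:
n=5 → 1; n=6 → 3; n=7 → 6; n=8 → 10.
Orbitals: 1 + 3 + 6 + 10 = 20. With ms fixed to -1/2 there is one state per orbital, so 20 states.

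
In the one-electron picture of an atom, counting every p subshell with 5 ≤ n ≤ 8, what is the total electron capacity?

A p subshell (l = 1) exists for every n ≥ 2, so shells n = 5, 6, 7, 8 each contribute one — 4 subshells.
Since each p subshell holds 2(2·1+1) = 6 electrons, the total is 4 × 6 = 24.

24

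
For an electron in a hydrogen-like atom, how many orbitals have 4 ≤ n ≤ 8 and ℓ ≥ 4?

For each n in the range, tally the orbitals obeying ℓ ≥ 4:
n=5 → 9; n=6 → 20; n=7 → 33; n=8 → 48.
Total orbitals: 9 + 20 + 33 + 48 = 110.

110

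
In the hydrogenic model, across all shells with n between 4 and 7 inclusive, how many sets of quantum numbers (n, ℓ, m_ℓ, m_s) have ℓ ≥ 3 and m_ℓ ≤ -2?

60

Count contributing orbitals for each principal shell:
n=4 → 2; n=5 → 5; n=6 → 9; n=7 → 14.
Orbitals: 2 + 5 + 9 + 14 = 30. Including both spin states (m_s = ±1/2) gives 2 × 30 = 60 states.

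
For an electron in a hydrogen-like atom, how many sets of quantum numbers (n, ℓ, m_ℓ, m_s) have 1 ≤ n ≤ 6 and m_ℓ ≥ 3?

Treat each shell separately and count matching orbitals:
n=4 → 1; n=5 → 3; n=6 → 6.
Orbitals: 1 + 3 + 6 = 10. Including both spin states (m_s = ±1/2) gives 2 × 10 = 20 states.

20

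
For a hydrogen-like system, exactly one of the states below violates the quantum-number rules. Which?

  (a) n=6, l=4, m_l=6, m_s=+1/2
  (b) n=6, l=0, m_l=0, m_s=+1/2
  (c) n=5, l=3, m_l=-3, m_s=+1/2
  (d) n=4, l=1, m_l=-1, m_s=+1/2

(a) has |m_l| = 6 > l = 4, violating −l ≤ m_l ≤ l.
The remaining sets (b), (c), (d) satisfy all four rules.

(a)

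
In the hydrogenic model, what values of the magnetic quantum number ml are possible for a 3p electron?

-1, 0, 1

The 3p subshell has l = 1, and ml takes every integer from −l to +l. With l = 1 that gives the 3 values -1, 0, 1.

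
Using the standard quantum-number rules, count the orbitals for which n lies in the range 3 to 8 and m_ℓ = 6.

Count contributing orbitals for each principal shell:
n=7 → 1; n=8 → 2.
Total orbitals: 1 + 2 = 3.

3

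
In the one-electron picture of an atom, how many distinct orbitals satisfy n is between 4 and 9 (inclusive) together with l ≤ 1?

Work shell by shell — for each n, count the (l, ml) pairs that satisfy l ≤ 1:
n=4 → 4; n=5 → 4; n=6 → 4; n=7 → 4; n=8 → 4; n=9 → 4.
Total orbitals: 4 + 4 + 4 + 4 + 4 + 4 = 24.

24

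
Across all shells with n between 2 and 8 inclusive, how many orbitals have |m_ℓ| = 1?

56

Per-shell orbital counts meeting the constraint:
n=2 → 2; n=3 → 4; n=4 → 6; n=5 → 8; n=6 → 10; n=7 → 12; n=8 → 14.
Total orbitals: 2 + 4 + 6 + 8 + 10 + 12 + 14 = 56.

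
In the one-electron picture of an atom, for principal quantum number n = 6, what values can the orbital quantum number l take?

0, 1, 2, 3, 4, 5

l is an integer with 0 ≤ l ≤ n−1, so for n = 6: l = 0, 1, 2, 3, 4, 5.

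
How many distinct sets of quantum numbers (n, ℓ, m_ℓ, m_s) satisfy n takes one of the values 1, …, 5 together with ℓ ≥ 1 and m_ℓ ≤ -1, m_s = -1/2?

Go shell by shell, enumerating (ℓ, m_ℓ) with ℓ ≥ 1 and m_ℓ ≤ -1:
n=2 → 1; n=3 → 3; n=4 → 6; n=5 → 10.
Orbitals: 1 + 3 + 6 + 10 = 20. With m_s fixed to -1/2 there is one state per orbital, so 20 states.

20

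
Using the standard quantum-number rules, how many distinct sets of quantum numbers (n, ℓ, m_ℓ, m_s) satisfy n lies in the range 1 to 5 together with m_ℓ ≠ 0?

80

Work shell by shell — for each n, count the (ℓ, m_ℓ) pairs that satisfy m_ℓ ≠ 0:
n=2 → 2; n=3 → 6; n=4 → 12; n=5 → 20.
Orbitals: 2 + 6 + 12 + 20 = 40. Including both spin states (m_s = ±1/2) gives 2 × 40 = 80 states.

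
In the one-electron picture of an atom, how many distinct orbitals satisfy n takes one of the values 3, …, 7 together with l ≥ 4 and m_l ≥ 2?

Per-shell orbital counts meeting the constraint:
n=5 → 3; n=6 → 7; n=7 → 12.
Total orbitals: 3 + 7 + 12 = 22.

22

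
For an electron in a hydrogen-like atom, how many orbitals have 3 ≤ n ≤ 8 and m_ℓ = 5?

Count contributing orbitals for each principal shell:
n=6 → 1; n=7 → 2; n=8 → 3.
Total orbitals: 1 + 2 + 3 = 6.

6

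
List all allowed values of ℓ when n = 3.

0, 1, 2

ℓ is an integer with 0 ≤ ℓ ≤ n−1, so for n = 3: ℓ = 0, 1, 2.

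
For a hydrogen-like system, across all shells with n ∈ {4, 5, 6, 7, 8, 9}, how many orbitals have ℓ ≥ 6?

86

Per-shell orbital counts meeting the constraint:
n=7 → 13; n=8 → 28; n=9 → 45.
Total orbitals: 13 + 28 + 45 = 86.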